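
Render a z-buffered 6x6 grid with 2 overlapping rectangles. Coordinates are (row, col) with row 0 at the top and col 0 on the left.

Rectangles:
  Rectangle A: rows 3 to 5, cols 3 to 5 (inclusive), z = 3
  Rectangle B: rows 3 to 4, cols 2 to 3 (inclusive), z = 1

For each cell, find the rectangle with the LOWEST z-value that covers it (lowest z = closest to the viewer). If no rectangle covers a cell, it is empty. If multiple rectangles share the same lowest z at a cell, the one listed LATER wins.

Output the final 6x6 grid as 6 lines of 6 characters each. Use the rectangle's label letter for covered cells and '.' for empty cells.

......
......
......
..BBAA
..BBAA
...AAA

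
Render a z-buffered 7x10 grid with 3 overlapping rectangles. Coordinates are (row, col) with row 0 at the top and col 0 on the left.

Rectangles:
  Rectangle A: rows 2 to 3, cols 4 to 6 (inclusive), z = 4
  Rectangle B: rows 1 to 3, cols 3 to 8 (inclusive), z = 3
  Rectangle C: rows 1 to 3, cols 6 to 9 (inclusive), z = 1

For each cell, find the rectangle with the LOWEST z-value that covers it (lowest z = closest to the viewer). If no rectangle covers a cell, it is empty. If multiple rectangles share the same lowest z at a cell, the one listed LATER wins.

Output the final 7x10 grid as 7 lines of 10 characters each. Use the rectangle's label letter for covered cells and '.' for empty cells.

..........
...BBBCCCC
...BBBCCCC
...BBBCCCC
..........
..........
..........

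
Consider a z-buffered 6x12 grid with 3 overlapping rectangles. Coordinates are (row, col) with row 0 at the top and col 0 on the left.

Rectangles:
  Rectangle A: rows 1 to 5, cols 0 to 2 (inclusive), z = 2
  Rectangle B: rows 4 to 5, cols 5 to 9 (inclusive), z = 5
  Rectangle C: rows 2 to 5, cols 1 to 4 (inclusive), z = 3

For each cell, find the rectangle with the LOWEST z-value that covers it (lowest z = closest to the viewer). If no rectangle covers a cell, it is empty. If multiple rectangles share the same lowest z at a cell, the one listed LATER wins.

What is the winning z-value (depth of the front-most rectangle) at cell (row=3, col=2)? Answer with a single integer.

Answer: 2

Derivation:
Check cell (3,2):
  A: rows 1-5 cols 0-2 z=2 -> covers; best now A (z=2)
  B: rows 4-5 cols 5-9 -> outside (row miss)
  C: rows 2-5 cols 1-4 z=3 -> covers; best now A (z=2)
Winner: A at z=2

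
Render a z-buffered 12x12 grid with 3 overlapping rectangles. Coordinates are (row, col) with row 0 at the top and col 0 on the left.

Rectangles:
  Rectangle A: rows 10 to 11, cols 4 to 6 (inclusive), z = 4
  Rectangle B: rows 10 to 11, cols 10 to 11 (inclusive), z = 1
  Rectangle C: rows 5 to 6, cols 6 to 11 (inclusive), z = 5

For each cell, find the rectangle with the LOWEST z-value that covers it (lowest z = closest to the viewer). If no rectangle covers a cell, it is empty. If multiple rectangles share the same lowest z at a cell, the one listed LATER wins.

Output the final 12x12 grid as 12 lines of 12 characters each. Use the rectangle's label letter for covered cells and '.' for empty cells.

............
............
............
............
............
......CCCCCC
......CCCCCC
............
............
............
....AAA...BB
....AAA...BB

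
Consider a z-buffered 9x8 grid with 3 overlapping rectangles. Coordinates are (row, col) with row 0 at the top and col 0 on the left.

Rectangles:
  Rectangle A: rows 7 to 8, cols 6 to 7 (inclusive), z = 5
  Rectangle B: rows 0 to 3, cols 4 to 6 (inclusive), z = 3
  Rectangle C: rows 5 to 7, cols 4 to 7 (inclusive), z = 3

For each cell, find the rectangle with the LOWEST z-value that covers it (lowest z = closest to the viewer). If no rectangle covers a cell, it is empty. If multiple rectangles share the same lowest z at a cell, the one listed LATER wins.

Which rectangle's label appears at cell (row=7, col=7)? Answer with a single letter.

Answer: C

Derivation:
Check cell (7,7):
  A: rows 7-8 cols 6-7 z=5 -> covers; best now A (z=5)
  B: rows 0-3 cols 4-6 -> outside (row miss)
  C: rows 5-7 cols 4-7 z=3 -> covers; best now C (z=3)
Winner: C at z=3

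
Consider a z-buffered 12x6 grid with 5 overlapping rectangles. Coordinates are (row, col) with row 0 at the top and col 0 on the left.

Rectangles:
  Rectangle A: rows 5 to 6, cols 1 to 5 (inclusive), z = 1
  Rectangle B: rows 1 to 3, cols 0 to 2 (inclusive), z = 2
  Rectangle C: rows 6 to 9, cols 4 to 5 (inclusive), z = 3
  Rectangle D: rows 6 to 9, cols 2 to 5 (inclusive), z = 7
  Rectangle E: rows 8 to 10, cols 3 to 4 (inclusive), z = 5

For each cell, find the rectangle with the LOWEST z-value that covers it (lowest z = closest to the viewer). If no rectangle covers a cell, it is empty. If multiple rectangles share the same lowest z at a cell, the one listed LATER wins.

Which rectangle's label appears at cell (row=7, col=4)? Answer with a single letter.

Check cell (7,4):
  A: rows 5-6 cols 1-5 -> outside (row miss)
  B: rows 1-3 cols 0-2 -> outside (row miss)
  C: rows 6-9 cols 4-5 z=3 -> covers; best now C (z=3)
  D: rows 6-9 cols 2-5 z=7 -> covers; best now C (z=3)
  E: rows 8-10 cols 3-4 -> outside (row miss)
Winner: C at z=3

Answer: C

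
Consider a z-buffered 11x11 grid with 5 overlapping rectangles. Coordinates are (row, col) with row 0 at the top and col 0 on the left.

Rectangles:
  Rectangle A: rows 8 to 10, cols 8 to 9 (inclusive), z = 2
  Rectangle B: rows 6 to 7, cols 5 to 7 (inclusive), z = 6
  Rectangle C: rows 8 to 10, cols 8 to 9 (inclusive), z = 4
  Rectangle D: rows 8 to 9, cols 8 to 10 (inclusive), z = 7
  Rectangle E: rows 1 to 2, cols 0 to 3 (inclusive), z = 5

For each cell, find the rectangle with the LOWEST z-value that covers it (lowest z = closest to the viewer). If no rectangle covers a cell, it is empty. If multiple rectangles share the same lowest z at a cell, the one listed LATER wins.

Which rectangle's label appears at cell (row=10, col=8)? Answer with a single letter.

Check cell (10,8):
  A: rows 8-10 cols 8-9 z=2 -> covers; best now A (z=2)
  B: rows 6-7 cols 5-7 -> outside (row miss)
  C: rows 8-10 cols 8-9 z=4 -> covers; best now A (z=2)
  D: rows 8-9 cols 8-10 -> outside (row miss)
  E: rows 1-2 cols 0-3 -> outside (row miss)
Winner: A at z=2

Answer: A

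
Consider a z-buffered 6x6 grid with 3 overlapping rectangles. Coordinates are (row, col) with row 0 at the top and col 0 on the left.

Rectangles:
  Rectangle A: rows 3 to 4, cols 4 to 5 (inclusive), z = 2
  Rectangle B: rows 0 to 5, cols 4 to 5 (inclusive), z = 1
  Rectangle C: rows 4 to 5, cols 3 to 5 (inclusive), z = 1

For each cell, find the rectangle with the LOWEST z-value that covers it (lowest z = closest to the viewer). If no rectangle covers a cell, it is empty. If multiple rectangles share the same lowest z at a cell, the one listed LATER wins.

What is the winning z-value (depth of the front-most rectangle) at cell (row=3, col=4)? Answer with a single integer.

Answer: 1

Derivation:
Check cell (3,4):
  A: rows 3-4 cols 4-5 z=2 -> covers; best now A (z=2)
  B: rows 0-5 cols 4-5 z=1 -> covers; best now B (z=1)
  C: rows 4-5 cols 3-5 -> outside (row miss)
Winner: B at z=1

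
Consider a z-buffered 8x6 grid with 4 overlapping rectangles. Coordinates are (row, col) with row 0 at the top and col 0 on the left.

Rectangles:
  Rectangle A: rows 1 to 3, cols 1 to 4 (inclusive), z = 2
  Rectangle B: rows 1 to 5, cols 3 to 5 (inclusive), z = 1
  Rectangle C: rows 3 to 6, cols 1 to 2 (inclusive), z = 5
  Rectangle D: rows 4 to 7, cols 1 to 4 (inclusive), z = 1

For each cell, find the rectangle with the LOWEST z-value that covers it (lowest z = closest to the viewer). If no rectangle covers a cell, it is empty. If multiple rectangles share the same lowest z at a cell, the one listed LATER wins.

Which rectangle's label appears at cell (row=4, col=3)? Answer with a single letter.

Check cell (4,3):
  A: rows 1-3 cols 1-4 -> outside (row miss)
  B: rows 1-5 cols 3-5 z=1 -> covers; best now B (z=1)
  C: rows 3-6 cols 1-2 -> outside (col miss)
  D: rows 4-7 cols 1-4 z=1 -> covers; best now D (z=1)
Winner: D at z=1

Answer: D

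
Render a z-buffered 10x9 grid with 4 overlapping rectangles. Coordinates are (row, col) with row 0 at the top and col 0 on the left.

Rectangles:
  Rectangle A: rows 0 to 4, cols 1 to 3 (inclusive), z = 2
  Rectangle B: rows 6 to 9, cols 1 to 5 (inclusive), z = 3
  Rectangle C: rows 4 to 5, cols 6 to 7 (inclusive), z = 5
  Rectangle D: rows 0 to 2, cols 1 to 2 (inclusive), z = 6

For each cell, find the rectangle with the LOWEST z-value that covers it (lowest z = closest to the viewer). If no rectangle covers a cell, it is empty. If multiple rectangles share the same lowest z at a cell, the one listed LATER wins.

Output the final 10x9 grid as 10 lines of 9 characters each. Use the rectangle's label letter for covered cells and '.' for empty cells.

.AAA.....
.AAA.....
.AAA.....
.AAA.....
.AAA..CC.
......CC.
.BBBBB...
.BBBBB...
.BBBBB...
.BBBBB...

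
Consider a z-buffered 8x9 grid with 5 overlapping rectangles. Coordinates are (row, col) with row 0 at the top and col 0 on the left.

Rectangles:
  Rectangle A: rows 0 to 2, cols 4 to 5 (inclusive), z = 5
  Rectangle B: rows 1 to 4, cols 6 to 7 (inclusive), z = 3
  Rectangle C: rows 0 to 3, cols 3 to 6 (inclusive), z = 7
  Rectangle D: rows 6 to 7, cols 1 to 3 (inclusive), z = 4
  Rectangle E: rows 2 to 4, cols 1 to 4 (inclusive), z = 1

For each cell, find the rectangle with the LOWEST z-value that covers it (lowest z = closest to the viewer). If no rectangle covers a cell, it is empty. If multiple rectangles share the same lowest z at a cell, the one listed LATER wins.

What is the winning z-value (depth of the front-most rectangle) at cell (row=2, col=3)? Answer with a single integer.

Check cell (2,3):
  A: rows 0-2 cols 4-5 -> outside (col miss)
  B: rows 1-4 cols 6-7 -> outside (col miss)
  C: rows 0-3 cols 3-6 z=7 -> covers; best now C (z=7)
  D: rows 6-7 cols 1-3 -> outside (row miss)
  E: rows 2-4 cols 1-4 z=1 -> covers; best now E (z=1)
Winner: E at z=1

Answer: 1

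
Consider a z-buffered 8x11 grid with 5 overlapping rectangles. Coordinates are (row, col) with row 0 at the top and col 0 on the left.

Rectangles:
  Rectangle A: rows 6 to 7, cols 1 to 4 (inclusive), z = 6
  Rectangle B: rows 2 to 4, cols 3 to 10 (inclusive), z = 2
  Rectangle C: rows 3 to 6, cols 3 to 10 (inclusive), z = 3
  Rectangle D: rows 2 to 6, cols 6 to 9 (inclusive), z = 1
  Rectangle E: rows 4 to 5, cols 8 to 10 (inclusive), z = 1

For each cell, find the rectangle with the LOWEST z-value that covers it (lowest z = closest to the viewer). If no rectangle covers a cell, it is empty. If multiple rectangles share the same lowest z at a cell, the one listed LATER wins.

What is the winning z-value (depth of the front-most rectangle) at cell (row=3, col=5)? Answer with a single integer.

Answer: 2

Derivation:
Check cell (3,5):
  A: rows 6-7 cols 1-4 -> outside (row miss)
  B: rows 2-4 cols 3-10 z=2 -> covers; best now B (z=2)
  C: rows 3-6 cols 3-10 z=3 -> covers; best now B (z=2)
  D: rows 2-6 cols 6-9 -> outside (col miss)
  E: rows 4-5 cols 8-10 -> outside (row miss)
Winner: B at z=2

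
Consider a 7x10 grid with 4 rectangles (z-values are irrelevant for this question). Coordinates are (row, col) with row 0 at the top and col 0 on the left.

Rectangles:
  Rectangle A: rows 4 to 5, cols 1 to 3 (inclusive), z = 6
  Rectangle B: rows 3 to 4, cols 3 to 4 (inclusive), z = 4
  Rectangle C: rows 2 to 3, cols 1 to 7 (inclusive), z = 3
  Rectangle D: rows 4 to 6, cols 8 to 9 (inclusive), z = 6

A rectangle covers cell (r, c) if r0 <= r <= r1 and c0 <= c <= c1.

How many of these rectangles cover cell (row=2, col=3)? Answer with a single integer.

Check cell (2,3):
  A: rows 4-5 cols 1-3 -> outside (row miss)
  B: rows 3-4 cols 3-4 -> outside (row miss)
  C: rows 2-3 cols 1-7 -> covers
  D: rows 4-6 cols 8-9 -> outside (row miss)
Count covering = 1

Answer: 1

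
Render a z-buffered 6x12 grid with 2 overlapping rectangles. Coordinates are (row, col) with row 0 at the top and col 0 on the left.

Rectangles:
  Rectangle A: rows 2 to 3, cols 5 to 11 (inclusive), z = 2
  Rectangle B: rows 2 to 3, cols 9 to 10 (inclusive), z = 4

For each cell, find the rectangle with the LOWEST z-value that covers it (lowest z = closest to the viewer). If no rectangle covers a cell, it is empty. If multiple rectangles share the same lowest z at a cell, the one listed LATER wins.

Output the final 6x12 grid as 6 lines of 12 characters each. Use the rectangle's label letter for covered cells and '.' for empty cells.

............
............
.....AAAAAAA
.....AAAAAAA
............
............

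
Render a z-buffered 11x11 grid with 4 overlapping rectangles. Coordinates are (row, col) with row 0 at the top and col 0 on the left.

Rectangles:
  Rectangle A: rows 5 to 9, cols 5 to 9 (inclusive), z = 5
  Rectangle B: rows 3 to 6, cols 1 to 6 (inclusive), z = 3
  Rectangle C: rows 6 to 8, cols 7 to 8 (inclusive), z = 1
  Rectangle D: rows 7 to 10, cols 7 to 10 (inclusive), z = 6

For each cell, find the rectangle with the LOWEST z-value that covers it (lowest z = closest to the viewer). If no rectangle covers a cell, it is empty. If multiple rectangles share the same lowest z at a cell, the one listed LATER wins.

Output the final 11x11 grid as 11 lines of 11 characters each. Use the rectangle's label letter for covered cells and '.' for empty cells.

...........
...........
...........
.BBBBBB....
.BBBBBB....
.BBBBBBAAA.
.BBBBBBCCA.
.....AACCAD
.....AACCAD
.....AAAAAD
.......DDDD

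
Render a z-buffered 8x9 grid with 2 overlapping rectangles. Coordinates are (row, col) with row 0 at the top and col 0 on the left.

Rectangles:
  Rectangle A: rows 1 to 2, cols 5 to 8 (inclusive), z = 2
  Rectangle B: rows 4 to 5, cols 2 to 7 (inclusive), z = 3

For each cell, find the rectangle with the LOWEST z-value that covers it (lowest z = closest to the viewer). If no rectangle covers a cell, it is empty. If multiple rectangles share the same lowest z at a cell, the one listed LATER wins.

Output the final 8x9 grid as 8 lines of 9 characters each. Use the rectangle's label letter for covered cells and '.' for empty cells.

.........
.....AAAA
.....AAAA
.........
..BBBBBB.
..BBBBBB.
.........
.........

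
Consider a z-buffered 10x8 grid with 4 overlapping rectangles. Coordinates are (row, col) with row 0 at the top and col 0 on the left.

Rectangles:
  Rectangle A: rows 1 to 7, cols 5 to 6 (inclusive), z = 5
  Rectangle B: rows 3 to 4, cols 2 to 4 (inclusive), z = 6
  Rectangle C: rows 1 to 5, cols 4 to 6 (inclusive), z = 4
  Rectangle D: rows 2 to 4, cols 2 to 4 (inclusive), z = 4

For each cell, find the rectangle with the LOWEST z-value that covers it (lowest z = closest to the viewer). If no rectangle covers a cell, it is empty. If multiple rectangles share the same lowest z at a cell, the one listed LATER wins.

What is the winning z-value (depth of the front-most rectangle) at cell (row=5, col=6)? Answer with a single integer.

Check cell (5,6):
  A: rows 1-7 cols 5-6 z=5 -> covers; best now A (z=5)
  B: rows 3-4 cols 2-4 -> outside (row miss)
  C: rows 1-5 cols 4-6 z=4 -> covers; best now C (z=4)
  D: rows 2-4 cols 2-4 -> outside (row miss)
Winner: C at z=4

Answer: 4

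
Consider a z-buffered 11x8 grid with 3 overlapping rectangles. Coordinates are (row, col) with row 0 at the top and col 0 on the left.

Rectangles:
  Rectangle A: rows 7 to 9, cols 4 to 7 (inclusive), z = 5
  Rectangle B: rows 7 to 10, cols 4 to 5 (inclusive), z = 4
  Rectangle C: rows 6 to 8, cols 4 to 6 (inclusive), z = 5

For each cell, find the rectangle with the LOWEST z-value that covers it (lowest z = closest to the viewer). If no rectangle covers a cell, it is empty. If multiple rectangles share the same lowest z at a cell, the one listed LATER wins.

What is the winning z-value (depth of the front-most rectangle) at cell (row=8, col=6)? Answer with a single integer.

Check cell (8,6):
  A: rows 7-9 cols 4-7 z=5 -> covers; best now A (z=5)
  B: rows 7-10 cols 4-5 -> outside (col miss)
  C: rows 6-8 cols 4-6 z=5 -> covers; best now C (z=5)
Winner: C at z=5

Answer: 5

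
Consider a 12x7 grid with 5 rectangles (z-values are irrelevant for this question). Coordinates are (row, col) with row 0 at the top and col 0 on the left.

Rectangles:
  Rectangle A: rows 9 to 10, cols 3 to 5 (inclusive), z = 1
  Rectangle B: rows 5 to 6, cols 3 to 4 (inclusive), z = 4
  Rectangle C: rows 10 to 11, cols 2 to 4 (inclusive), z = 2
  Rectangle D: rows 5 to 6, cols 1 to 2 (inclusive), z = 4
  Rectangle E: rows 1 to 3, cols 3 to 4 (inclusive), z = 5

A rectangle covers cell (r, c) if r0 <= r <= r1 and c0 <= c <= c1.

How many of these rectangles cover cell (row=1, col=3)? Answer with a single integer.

Answer: 1

Derivation:
Check cell (1,3):
  A: rows 9-10 cols 3-5 -> outside (row miss)
  B: rows 5-6 cols 3-4 -> outside (row miss)
  C: rows 10-11 cols 2-4 -> outside (row miss)
  D: rows 5-6 cols 1-2 -> outside (row miss)
  E: rows 1-3 cols 3-4 -> covers
Count covering = 1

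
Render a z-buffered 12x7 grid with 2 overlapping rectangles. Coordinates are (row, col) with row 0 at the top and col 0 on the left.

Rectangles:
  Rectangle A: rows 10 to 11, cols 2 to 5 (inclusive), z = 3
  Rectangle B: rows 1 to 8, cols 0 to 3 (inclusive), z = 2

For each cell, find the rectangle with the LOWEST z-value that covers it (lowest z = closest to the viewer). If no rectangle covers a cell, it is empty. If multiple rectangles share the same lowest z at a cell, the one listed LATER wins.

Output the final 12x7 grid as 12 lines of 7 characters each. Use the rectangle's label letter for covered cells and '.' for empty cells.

.......
BBBB...
BBBB...
BBBB...
BBBB...
BBBB...
BBBB...
BBBB...
BBBB...
.......
..AAAA.
..AAAA.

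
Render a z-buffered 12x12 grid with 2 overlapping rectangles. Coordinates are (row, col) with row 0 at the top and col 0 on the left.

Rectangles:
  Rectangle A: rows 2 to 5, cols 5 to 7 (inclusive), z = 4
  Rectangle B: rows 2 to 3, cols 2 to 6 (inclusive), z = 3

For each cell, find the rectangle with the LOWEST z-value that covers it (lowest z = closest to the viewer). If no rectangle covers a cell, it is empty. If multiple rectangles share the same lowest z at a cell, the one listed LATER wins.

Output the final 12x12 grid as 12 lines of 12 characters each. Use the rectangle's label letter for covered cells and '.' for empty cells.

............
............
..BBBBBA....
..BBBBBA....
.....AAA....
.....AAA....
............
............
............
............
............
............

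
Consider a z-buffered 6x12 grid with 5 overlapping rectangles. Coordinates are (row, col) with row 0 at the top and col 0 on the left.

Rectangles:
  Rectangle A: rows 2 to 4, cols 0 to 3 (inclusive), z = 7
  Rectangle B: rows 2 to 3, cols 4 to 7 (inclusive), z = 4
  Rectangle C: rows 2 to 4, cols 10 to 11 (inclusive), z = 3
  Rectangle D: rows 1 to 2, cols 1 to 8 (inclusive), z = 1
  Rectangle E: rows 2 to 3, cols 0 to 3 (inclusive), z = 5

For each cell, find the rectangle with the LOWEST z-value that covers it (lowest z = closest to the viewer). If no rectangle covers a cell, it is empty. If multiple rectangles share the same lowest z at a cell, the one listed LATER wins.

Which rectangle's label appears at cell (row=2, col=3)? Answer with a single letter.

Answer: D

Derivation:
Check cell (2,3):
  A: rows 2-4 cols 0-3 z=7 -> covers; best now A (z=7)
  B: rows 2-3 cols 4-7 -> outside (col miss)
  C: rows 2-4 cols 10-11 -> outside (col miss)
  D: rows 1-2 cols 1-8 z=1 -> covers; best now D (z=1)
  E: rows 2-3 cols 0-3 z=5 -> covers; best now D (z=1)
Winner: D at z=1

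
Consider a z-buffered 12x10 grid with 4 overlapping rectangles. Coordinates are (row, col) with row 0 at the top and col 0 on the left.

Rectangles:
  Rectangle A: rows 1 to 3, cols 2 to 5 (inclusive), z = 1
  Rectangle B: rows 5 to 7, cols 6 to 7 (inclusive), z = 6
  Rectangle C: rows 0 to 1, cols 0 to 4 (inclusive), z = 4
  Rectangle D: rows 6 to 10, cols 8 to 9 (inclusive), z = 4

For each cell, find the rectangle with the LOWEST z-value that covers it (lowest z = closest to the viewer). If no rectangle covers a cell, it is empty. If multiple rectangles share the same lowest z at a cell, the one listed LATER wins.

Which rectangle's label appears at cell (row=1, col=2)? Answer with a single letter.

Check cell (1,2):
  A: rows 1-3 cols 2-5 z=1 -> covers; best now A (z=1)
  B: rows 5-7 cols 6-7 -> outside (row miss)
  C: rows 0-1 cols 0-4 z=4 -> covers; best now A (z=1)
  D: rows 6-10 cols 8-9 -> outside (row miss)
Winner: A at z=1

Answer: A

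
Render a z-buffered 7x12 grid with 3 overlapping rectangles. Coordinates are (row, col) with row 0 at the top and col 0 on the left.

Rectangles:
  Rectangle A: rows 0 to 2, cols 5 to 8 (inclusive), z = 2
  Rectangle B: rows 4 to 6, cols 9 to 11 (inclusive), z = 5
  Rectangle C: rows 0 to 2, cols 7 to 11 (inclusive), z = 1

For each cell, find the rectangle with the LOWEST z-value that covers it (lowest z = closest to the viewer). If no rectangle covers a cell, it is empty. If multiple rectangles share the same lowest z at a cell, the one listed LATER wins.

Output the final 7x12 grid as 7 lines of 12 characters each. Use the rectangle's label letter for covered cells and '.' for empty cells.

.....AACCCCC
.....AACCCCC
.....AACCCCC
............
.........BBB
.........BBB
.........BBB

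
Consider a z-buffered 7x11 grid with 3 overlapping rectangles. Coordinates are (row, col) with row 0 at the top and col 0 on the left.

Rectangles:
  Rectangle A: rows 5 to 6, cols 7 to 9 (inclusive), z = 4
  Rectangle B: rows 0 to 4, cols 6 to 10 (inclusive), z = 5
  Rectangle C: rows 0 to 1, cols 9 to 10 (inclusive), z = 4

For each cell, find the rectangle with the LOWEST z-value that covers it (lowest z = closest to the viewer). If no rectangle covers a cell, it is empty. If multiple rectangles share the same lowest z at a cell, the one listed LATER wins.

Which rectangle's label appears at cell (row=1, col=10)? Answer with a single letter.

Check cell (1,10):
  A: rows 5-6 cols 7-9 -> outside (row miss)
  B: rows 0-4 cols 6-10 z=5 -> covers; best now B (z=5)
  C: rows 0-1 cols 9-10 z=4 -> covers; best now C (z=4)
Winner: C at z=4

Answer: C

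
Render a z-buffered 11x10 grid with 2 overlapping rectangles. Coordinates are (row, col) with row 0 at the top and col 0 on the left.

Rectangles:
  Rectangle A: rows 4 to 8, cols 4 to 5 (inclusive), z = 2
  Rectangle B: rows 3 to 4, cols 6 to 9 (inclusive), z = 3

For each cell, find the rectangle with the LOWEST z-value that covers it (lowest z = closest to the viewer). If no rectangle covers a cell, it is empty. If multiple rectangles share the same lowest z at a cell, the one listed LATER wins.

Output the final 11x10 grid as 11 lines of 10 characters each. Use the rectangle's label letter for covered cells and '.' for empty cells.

..........
..........
..........
......BBBB
....AABBBB
....AA....
....AA....
....AA....
....AA....
..........
..........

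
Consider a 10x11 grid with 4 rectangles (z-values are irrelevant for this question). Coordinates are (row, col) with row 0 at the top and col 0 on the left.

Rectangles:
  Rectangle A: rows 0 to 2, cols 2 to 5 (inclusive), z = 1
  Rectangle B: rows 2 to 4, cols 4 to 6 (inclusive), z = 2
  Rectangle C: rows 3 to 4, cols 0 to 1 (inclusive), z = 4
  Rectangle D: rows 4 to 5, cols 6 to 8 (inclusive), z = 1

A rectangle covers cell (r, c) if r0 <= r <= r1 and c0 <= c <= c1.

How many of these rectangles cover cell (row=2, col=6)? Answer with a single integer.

Check cell (2,6):
  A: rows 0-2 cols 2-5 -> outside (col miss)
  B: rows 2-4 cols 4-6 -> covers
  C: rows 3-4 cols 0-1 -> outside (row miss)
  D: rows 4-5 cols 6-8 -> outside (row miss)
Count covering = 1

Answer: 1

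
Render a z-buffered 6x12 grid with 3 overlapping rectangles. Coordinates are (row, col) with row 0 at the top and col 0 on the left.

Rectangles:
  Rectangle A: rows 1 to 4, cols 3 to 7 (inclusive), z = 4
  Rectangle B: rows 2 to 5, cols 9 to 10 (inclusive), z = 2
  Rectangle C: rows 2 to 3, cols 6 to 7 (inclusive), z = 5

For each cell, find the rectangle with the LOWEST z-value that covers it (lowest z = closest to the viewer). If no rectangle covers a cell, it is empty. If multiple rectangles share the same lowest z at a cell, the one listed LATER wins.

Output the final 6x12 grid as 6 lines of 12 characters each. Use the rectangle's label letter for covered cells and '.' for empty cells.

............
...AAAAA....
...AAAAA.BB.
...AAAAA.BB.
...AAAAA.BB.
.........BB.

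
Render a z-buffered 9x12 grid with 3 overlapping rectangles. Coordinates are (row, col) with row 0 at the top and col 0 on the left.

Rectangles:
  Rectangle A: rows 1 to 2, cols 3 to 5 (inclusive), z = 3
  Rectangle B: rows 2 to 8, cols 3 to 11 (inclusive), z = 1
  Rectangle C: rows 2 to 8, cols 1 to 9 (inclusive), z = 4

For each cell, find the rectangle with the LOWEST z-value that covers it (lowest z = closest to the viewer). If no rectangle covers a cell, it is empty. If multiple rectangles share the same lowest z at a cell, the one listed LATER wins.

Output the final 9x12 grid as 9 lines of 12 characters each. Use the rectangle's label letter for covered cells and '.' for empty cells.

............
...AAA......
.CCBBBBBBBBB
.CCBBBBBBBBB
.CCBBBBBBBBB
.CCBBBBBBBBB
.CCBBBBBBBBB
.CCBBBBBBBBB
.CCBBBBBBBBB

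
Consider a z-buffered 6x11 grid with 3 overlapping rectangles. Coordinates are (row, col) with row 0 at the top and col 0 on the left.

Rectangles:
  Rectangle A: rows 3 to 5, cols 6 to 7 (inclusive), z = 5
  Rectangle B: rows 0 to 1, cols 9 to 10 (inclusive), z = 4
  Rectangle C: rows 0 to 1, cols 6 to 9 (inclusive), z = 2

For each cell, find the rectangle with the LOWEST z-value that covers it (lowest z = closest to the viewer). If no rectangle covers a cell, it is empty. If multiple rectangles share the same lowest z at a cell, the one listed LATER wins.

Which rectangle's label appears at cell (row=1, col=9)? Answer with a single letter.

Answer: C

Derivation:
Check cell (1,9):
  A: rows 3-5 cols 6-7 -> outside (row miss)
  B: rows 0-1 cols 9-10 z=4 -> covers; best now B (z=4)
  C: rows 0-1 cols 6-9 z=2 -> covers; best now C (z=2)
Winner: C at z=2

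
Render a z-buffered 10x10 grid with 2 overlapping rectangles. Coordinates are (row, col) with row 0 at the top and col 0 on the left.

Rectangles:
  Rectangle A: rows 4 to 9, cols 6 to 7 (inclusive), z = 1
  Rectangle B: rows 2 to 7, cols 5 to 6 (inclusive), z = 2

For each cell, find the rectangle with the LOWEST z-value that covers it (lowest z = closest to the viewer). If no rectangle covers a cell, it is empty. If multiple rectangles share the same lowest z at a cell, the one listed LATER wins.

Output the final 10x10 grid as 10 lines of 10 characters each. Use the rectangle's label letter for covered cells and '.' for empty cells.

..........
..........
.....BB...
.....BB...
.....BAA..
.....BAA..
.....BAA..
.....BAA..
......AA..
......AA..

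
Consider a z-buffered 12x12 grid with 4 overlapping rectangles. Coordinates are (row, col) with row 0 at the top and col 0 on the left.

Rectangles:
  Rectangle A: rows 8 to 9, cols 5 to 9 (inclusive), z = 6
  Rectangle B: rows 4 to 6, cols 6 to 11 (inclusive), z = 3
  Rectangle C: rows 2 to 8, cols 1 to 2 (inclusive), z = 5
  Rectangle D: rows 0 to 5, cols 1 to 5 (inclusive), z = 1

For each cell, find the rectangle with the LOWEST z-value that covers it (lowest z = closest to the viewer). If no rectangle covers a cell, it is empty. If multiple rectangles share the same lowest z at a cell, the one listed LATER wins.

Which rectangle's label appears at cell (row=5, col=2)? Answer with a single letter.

Check cell (5,2):
  A: rows 8-9 cols 5-9 -> outside (row miss)
  B: rows 4-6 cols 6-11 -> outside (col miss)
  C: rows 2-8 cols 1-2 z=5 -> covers; best now C (z=5)
  D: rows 0-5 cols 1-5 z=1 -> covers; best now D (z=1)
Winner: D at z=1

Answer: D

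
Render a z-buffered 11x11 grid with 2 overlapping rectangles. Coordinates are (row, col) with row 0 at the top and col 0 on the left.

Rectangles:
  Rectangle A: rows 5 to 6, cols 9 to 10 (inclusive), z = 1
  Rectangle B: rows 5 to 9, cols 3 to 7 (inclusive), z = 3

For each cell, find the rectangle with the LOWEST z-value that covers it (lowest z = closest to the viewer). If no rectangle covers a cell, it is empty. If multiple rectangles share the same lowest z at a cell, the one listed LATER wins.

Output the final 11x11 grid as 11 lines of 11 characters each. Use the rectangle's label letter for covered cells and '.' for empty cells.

...........
...........
...........
...........
...........
...BBBBB.AA
...BBBBB.AA
...BBBBB...
...BBBBB...
...BBBBB...
...........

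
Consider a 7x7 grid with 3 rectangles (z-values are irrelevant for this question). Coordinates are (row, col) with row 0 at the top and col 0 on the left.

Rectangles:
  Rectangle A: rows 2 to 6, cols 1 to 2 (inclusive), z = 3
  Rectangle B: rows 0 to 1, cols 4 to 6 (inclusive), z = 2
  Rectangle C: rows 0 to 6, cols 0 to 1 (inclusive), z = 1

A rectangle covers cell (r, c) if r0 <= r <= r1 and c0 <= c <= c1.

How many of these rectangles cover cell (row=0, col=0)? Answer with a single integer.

Check cell (0,0):
  A: rows 2-6 cols 1-2 -> outside (row miss)
  B: rows 0-1 cols 4-6 -> outside (col miss)
  C: rows 0-6 cols 0-1 -> covers
Count covering = 1

Answer: 1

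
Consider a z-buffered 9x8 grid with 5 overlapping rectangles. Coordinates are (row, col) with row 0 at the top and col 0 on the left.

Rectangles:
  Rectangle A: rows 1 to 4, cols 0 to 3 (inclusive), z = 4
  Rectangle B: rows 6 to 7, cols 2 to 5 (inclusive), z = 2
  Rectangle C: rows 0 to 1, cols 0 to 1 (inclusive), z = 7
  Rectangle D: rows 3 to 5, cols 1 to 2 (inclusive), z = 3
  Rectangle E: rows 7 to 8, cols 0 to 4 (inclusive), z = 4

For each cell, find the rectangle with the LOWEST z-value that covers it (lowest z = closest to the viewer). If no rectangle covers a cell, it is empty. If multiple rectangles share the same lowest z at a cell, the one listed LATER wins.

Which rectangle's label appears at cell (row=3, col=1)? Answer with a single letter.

Answer: D

Derivation:
Check cell (3,1):
  A: rows 1-4 cols 0-3 z=4 -> covers; best now A (z=4)
  B: rows 6-7 cols 2-5 -> outside (row miss)
  C: rows 0-1 cols 0-1 -> outside (row miss)
  D: rows 3-5 cols 1-2 z=3 -> covers; best now D (z=3)
  E: rows 7-8 cols 0-4 -> outside (row miss)
Winner: D at z=3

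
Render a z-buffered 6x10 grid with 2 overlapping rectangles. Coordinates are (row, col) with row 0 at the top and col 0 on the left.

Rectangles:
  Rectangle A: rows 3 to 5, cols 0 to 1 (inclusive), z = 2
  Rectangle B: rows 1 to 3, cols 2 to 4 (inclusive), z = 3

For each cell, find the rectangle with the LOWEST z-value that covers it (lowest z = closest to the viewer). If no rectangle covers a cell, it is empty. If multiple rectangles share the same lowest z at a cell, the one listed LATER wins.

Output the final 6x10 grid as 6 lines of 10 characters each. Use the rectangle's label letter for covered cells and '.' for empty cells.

..........
..BBB.....
..BBB.....
AABBB.....
AA........
AA........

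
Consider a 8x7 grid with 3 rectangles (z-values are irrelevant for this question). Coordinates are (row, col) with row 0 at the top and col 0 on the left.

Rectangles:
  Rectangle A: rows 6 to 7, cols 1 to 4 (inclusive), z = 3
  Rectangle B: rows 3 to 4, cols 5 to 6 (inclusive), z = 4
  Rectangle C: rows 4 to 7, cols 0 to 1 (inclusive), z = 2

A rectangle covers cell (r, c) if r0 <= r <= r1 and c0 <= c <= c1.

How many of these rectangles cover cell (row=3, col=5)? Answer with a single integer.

Answer: 1

Derivation:
Check cell (3,5):
  A: rows 6-7 cols 1-4 -> outside (row miss)
  B: rows 3-4 cols 5-6 -> covers
  C: rows 4-7 cols 0-1 -> outside (row miss)
Count covering = 1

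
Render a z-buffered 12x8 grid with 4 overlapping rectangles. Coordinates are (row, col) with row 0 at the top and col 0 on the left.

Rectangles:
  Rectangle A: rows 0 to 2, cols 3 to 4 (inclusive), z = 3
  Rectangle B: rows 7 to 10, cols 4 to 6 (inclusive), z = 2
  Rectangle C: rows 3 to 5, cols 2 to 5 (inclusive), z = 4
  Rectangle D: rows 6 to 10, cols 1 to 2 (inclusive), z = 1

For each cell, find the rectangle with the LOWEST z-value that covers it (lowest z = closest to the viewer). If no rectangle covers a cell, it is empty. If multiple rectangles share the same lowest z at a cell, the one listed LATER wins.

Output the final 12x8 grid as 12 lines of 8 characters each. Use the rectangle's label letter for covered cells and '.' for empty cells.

...AA...
...AA...
...AA...
..CCCC..
..CCCC..
..CCCC..
.DD.....
.DD.BBB.
.DD.BBB.
.DD.BBB.
.DD.BBB.
........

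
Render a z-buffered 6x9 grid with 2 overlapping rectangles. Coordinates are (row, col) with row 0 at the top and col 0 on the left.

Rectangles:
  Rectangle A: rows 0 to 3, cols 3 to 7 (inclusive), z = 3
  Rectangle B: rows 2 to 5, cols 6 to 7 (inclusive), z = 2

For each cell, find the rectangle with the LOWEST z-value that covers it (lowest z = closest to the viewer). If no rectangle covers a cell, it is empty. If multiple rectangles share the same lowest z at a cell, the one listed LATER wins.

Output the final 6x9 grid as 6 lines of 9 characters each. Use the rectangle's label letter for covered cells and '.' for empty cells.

...AAAAA.
...AAAAA.
...AAABB.
...AAABB.
......BB.
......BB.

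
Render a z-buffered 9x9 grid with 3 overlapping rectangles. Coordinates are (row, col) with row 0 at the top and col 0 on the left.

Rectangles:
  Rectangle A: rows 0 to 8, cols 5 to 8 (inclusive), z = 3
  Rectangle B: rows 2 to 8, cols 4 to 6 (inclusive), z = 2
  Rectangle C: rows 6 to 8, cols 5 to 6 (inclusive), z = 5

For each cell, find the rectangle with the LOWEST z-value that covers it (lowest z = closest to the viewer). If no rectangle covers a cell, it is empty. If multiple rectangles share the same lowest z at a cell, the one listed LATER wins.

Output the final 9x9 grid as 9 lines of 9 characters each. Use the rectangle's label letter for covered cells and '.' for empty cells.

.....AAAA
.....AAAA
....BBBAA
....BBBAA
....BBBAA
....BBBAA
....BBBAA
....BBBAA
....BBBAA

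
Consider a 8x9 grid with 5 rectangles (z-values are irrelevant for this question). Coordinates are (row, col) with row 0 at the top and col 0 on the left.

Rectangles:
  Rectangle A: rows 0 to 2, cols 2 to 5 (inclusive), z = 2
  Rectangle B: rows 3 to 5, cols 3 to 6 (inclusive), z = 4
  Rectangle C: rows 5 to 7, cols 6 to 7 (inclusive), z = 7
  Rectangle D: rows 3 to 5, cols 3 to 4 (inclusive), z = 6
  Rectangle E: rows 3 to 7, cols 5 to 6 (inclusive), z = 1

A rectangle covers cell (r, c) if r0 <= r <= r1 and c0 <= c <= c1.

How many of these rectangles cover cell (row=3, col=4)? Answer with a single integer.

Check cell (3,4):
  A: rows 0-2 cols 2-5 -> outside (row miss)
  B: rows 3-5 cols 3-6 -> covers
  C: rows 5-7 cols 6-7 -> outside (row miss)
  D: rows 3-5 cols 3-4 -> covers
  E: rows 3-7 cols 5-6 -> outside (col miss)
Count covering = 2

Answer: 2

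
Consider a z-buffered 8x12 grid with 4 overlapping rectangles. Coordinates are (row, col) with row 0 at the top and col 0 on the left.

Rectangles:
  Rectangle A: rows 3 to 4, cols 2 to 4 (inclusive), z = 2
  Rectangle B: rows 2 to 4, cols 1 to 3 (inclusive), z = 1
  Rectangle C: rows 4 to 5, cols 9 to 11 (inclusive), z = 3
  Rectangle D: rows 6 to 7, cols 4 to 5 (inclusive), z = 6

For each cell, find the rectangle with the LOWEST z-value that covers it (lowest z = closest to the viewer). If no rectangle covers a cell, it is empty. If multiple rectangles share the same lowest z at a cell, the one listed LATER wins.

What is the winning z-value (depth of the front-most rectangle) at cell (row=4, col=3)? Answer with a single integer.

Answer: 1

Derivation:
Check cell (4,3):
  A: rows 3-4 cols 2-4 z=2 -> covers; best now A (z=2)
  B: rows 2-4 cols 1-3 z=1 -> covers; best now B (z=1)
  C: rows 4-5 cols 9-11 -> outside (col miss)
  D: rows 6-7 cols 4-5 -> outside (row miss)
Winner: B at z=1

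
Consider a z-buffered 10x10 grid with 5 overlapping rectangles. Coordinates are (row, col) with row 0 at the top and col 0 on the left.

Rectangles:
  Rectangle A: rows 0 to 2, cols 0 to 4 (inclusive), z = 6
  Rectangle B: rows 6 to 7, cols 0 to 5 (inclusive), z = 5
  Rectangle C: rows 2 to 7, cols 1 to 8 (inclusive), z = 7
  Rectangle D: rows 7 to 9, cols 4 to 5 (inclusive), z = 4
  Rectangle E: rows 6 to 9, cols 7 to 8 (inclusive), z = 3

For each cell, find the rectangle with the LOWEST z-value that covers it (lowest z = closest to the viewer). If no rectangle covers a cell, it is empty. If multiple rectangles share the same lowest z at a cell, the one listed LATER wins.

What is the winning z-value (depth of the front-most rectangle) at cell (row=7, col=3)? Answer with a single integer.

Check cell (7,3):
  A: rows 0-2 cols 0-4 -> outside (row miss)
  B: rows 6-7 cols 0-5 z=5 -> covers; best now B (z=5)
  C: rows 2-7 cols 1-8 z=7 -> covers; best now B (z=5)
  D: rows 7-9 cols 4-5 -> outside (col miss)
  E: rows 6-9 cols 7-8 -> outside (col miss)
Winner: B at z=5

Answer: 5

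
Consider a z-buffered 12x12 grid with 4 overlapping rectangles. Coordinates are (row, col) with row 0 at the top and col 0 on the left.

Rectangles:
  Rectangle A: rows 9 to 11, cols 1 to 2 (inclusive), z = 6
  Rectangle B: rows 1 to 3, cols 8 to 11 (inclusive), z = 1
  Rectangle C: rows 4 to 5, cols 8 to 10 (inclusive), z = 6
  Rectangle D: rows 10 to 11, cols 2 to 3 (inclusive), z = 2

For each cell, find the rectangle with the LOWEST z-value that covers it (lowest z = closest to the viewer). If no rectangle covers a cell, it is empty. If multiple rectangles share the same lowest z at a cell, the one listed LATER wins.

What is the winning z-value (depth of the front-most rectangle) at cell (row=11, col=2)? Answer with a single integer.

Answer: 2

Derivation:
Check cell (11,2):
  A: rows 9-11 cols 1-2 z=6 -> covers; best now A (z=6)
  B: rows 1-3 cols 8-11 -> outside (row miss)
  C: rows 4-5 cols 8-10 -> outside (row miss)
  D: rows 10-11 cols 2-3 z=2 -> covers; best now D (z=2)
Winner: D at z=2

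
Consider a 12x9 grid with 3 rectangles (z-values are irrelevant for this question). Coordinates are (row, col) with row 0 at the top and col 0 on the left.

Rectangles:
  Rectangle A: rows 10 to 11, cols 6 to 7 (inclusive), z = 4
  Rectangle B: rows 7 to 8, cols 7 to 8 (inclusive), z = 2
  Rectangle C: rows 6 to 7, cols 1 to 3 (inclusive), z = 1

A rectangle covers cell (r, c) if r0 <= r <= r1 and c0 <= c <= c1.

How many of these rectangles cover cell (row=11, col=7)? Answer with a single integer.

Check cell (11,7):
  A: rows 10-11 cols 6-7 -> covers
  B: rows 7-8 cols 7-8 -> outside (row miss)
  C: rows 6-7 cols 1-3 -> outside (row miss)
Count covering = 1

Answer: 1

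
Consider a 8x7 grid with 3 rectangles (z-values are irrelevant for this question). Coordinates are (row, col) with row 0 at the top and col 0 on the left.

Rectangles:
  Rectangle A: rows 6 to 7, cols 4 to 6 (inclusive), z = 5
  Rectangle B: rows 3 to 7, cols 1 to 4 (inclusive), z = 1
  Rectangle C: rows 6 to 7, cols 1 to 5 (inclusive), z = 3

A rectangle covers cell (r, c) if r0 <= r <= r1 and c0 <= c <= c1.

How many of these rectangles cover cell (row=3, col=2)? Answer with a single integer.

Answer: 1

Derivation:
Check cell (3,2):
  A: rows 6-7 cols 4-6 -> outside (row miss)
  B: rows 3-7 cols 1-4 -> covers
  C: rows 6-7 cols 1-5 -> outside (row miss)
Count covering = 1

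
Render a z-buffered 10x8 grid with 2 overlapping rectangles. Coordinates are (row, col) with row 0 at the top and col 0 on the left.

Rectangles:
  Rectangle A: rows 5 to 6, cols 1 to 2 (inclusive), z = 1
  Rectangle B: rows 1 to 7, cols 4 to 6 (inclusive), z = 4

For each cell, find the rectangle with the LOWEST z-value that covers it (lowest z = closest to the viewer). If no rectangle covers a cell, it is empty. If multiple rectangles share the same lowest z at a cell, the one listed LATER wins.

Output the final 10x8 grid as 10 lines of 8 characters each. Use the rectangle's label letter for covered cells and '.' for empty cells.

........
....BBB.
....BBB.
....BBB.
....BBB.
.AA.BBB.
.AA.BBB.
....BBB.
........
........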